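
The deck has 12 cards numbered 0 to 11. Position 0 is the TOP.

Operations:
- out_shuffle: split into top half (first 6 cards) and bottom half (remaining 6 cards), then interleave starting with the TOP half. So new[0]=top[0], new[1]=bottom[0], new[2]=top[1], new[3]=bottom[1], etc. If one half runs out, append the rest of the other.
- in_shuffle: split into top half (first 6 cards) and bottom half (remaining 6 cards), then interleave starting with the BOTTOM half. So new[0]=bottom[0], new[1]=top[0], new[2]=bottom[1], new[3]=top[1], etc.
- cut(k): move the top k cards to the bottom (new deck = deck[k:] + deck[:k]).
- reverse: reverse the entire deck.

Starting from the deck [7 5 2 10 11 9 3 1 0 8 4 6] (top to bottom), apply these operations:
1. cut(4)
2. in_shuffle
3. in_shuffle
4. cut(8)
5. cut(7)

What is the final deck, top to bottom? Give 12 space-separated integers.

Answer: 11 2 6 0 9 10 7 8 3 5 4 1

Derivation:
After op 1 (cut(4)): [11 9 3 1 0 8 4 6 7 5 2 10]
After op 2 (in_shuffle): [4 11 6 9 7 3 5 1 2 0 10 8]
After op 3 (in_shuffle): [5 4 1 11 2 6 0 9 10 7 8 3]
After op 4 (cut(8)): [10 7 8 3 5 4 1 11 2 6 0 9]
After op 5 (cut(7)): [11 2 6 0 9 10 7 8 3 5 4 1]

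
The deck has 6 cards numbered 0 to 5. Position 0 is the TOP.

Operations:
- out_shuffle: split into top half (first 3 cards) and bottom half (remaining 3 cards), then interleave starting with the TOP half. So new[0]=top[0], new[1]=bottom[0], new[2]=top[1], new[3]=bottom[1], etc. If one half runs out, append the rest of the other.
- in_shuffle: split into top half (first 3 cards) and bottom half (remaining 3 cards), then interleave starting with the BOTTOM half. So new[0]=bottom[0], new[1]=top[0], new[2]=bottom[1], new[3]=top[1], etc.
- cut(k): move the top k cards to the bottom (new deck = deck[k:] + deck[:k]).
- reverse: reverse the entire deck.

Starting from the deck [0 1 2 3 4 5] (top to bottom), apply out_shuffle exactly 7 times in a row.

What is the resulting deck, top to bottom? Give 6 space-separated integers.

Answer: 0 2 4 1 3 5

Derivation:
After op 1 (out_shuffle): [0 3 1 4 2 5]
After op 2 (out_shuffle): [0 4 3 2 1 5]
After op 3 (out_shuffle): [0 2 4 1 3 5]
After op 4 (out_shuffle): [0 1 2 3 4 5]
After op 5 (out_shuffle): [0 3 1 4 2 5]
After op 6 (out_shuffle): [0 4 3 2 1 5]
After op 7 (out_shuffle): [0 2 4 1 3 5]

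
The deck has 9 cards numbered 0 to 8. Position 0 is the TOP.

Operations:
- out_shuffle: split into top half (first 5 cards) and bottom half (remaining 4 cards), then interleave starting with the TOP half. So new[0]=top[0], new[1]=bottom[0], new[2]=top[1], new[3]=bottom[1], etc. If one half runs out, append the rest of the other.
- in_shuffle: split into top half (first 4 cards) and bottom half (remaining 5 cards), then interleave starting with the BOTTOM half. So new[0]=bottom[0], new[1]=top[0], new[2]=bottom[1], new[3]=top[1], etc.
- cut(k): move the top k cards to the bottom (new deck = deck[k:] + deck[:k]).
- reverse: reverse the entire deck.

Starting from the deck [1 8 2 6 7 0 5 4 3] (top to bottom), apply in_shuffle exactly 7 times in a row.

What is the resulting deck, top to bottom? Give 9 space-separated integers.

Answer: 7 1 0 8 5 2 4 6 3

Derivation:
After op 1 (in_shuffle): [7 1 0 8 5 2 4 6 3]
After op 2 (in_shuffle): [5 7 2 1 4 0 6 8 3]
After op 3 (in_shuffle): [4 5 0 7 6 2 8 1 3]
After op 4 (in_shuffle): [6 4 2 5 8 0 1 7 3]
After op 5 (in_shuffle): [8 6 0 4 1 2 7 5 3]
After op 6 (in_shuffle): [1 8 2 6 7 0 5 4 3]
After op 7 (in_shuffle): [7 1 0 8 5 2 4 6 3]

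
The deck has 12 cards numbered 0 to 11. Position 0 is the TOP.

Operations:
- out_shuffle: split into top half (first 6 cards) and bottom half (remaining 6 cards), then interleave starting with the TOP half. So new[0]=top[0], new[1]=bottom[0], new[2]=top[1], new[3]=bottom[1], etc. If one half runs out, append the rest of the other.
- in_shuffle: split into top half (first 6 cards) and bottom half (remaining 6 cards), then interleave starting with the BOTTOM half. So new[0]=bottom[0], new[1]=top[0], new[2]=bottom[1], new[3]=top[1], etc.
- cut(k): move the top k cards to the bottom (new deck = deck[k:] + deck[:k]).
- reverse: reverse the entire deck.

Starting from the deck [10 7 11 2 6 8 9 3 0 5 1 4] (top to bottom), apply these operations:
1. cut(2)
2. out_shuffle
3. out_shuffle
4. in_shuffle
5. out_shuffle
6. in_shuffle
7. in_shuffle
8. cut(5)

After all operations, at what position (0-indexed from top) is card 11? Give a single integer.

After op 1 (cut(2)): [11 2 6 8 9 3 0 5 1 4 10 7]
After op 2 (out_shuffle): [11 0 2 5 6 1 8 4 9 10 3 7]
After op 3 (out_shuffle): [11 8 0 4 2 9 5 10 6 3 1 7]
After op 4 (in_shuffle): [5 11 10 8 6 0 3 4 1 2 7 9]
After op 5 (out_shuffle): [5 3 11 4 10 1 8 2 6 7 0 9]
After op 6 (in_shuffle): [8 5 2 3 6 11 7 4 0 10 9 1]
After op 7 (in_shuffle): [7 8 4 5 0 2 10 3 9 6 1 11]
After op 8 (cut(5)): [2 10 3 9 6 1 11 7 8 4 5 0]
Card 11 is at position 6.

Answer: 6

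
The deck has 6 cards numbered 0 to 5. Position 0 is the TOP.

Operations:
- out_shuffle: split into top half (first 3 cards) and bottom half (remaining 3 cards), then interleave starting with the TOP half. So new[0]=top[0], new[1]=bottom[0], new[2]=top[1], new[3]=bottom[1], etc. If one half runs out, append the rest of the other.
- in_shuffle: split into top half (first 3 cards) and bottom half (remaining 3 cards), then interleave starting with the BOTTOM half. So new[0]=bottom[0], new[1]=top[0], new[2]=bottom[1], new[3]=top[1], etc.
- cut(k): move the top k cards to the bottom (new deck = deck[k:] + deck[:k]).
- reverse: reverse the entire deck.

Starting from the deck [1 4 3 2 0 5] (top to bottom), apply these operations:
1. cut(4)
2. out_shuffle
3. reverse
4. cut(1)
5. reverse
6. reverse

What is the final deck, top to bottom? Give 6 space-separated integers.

After op 1 (cut(4)): [0 5 1 4 3 2]
After op 2 (out_shuffle): [0 4 5 3 1 2]
After op 3 (reverse): [2 1 3 5 4 0]
After op 4 (cut(1)): [1 3 5 4 0 2]
After op 5 (reverse): [2 0 4 5 3 1]
After op 6 (reverse): [1 3 5 4 0 2]

Answer: 1 3 5 4 0 2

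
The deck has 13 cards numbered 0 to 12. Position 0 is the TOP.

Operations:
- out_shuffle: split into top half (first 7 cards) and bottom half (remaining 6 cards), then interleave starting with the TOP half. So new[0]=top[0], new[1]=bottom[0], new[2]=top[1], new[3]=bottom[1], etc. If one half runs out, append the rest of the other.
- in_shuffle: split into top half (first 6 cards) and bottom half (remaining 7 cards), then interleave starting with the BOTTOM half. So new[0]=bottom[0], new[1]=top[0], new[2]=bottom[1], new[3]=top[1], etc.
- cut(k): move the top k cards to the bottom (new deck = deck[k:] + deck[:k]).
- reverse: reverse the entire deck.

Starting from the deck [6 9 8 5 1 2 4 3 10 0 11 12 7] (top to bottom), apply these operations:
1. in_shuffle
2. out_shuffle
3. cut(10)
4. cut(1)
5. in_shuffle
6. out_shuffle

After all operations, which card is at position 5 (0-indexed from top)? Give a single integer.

After op 1 (in_shuffle): [4 6 3 9 10 8 0 5 11 1 12 2 7]
After op 2 (out_shuffle): [4 5 6 11 3 1 9 12 10 2 8 7 0]
After op 3 (cut(10)): [8 7 0 4 5 6 11 3 1 9 12 10 2]
After op 4 (cut(1)): [7 0 4 5 6 11 3 1 9 12 10 2 8]
After op 5 (in_shuffle): [3 7 1 0 9 4 12 5 10 6 2 11 8]
After op 6 (out_shuffle): [3 5 7 10 1 6 0 2 9 11 4 8 12]
Position 5: card 6.

Answer: 6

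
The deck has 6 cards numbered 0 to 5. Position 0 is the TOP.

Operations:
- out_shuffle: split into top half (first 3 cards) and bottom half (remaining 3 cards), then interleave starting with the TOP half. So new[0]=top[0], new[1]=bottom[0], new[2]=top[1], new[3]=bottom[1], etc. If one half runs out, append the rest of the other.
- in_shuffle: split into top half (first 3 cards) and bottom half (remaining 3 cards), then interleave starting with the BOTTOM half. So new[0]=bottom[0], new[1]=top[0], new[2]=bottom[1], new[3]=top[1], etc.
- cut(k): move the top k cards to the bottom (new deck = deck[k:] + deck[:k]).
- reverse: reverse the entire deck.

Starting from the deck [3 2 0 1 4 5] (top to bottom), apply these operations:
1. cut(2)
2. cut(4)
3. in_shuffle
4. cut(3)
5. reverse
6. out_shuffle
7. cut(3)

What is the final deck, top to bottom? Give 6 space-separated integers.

After op 1 (cut(2)): [0 1 4 5 3 2]
After op 2 (cut(4)): [3 2 0 1 4 5]
After op 3 (in_shuffle): [1 3 4 2 5 0]
After op 4 (cut(3)): [2 5 0 1 3 4]
After op 5 (reverse): [4 3 1 0 5 2]
After op 6 (out_shuffle): [4 0 3 5 1 2]
After op 7 (cut(3)): [5 1 2 4 0 3]

Answer: 5 1 2 4 0 3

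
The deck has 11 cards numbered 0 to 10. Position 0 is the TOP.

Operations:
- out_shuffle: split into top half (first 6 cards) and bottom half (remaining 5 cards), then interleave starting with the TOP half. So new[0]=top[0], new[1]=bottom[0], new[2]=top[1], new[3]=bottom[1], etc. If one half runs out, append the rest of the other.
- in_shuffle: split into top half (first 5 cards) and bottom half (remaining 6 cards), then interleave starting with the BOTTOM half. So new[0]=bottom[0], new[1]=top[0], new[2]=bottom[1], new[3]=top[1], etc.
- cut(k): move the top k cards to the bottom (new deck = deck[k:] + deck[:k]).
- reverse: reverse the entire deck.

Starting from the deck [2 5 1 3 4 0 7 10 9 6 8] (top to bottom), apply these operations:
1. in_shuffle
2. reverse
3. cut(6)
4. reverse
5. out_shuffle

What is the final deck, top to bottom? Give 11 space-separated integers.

After op 1 (in_shuffle): [0 2 7 5 10 1 9 3 6 4 8]
After op 2 (reverse): [8 4 6 3 9 1 10 5 7 2 0]
After op 3 (cut(6)): [10 5 7 2 0 8 4 6 3 9 1]
After op 4 (reverse): [1 9 3 6 4 8 0 2 7 5 10]
After op 5 (out_shuffle): [1 0 9 2 3 7 6 5 4 10 8]

Answer: 1 0 9 2 3 7 6 5 4 10 8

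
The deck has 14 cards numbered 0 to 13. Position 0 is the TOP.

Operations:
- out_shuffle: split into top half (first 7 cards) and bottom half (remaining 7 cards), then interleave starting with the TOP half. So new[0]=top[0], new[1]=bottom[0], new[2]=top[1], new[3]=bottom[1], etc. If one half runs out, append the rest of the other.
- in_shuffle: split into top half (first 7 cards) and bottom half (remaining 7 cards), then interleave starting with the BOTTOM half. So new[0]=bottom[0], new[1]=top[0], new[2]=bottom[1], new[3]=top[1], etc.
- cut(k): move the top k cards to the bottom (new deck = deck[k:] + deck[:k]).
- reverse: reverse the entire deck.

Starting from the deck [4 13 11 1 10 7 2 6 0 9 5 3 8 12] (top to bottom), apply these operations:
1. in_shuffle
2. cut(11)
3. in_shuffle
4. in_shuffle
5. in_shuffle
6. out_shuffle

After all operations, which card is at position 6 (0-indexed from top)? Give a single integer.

After op 1 (in_shuffle): [6 4 0 13 9 11 5 1 3 10 8 7 12 2]
After op 2 (cut(11)): [7 12 2 6 4 0 13 9 11 5 1 3 10 8]
After op 3 (in_shuffle): [9 7 11 12 5 2 1 6 3 4 10 0 8 13]
After op 4 (in_shuffle): [6 9 3 7 4 11 10 12 0 5 8 2 13 1]
After op 5 (in_shuffle): [12 6 0 9 5 3 8 7 2 4 13 11 1 10]
After op 6 (out_shuffle): [12 7 6 2 0 4 9 13 5 11 3 1 8 10]
Position 6: card 9.

Answer: 9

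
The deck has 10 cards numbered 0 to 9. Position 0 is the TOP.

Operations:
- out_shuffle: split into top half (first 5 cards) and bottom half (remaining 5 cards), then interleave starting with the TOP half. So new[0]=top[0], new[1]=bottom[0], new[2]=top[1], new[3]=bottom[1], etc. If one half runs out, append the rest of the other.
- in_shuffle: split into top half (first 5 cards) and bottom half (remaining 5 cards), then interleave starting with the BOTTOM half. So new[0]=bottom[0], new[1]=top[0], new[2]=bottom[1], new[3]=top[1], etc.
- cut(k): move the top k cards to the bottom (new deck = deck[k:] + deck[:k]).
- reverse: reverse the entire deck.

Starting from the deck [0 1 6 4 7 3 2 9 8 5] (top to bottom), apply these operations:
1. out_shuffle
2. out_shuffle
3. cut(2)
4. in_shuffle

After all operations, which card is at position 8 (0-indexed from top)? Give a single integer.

Answer: 9

Derivation:
After op 1 (out_shuffle): [0 3 1 2 6 9 4 8 7 5]
After op 2 (out_shuffle): [0 9 3 4 1 8 2 7 6 5]
After op 3 (cut(2)): [3 4 1 8 2 7 6 5 0 9]
After op 4 (in_shuffle): [7 3 6 4 5 1 0 8 9 2]
Position 8: card 9.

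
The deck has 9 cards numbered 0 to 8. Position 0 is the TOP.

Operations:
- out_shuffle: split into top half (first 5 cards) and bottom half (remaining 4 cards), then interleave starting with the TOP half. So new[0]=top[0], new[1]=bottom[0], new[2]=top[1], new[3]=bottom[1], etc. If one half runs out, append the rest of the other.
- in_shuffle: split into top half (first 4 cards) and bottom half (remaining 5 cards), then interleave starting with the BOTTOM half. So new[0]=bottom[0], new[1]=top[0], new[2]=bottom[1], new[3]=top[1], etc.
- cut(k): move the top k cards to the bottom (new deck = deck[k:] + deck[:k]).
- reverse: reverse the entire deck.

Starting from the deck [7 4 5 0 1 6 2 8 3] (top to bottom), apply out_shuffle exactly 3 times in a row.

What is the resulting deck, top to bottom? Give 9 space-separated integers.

Answer: 7 3 8 2 6 1 0 5 4

Derivation:
After op 1 (out_shuffle): [7 6 4 2 5 8 0 3 1]
After op 2 (out_shuffle): [7 8 6 0 4 3 2 1 5]
After op 3 (out_shuffle): [7 3 8 2 6 1 0 5 4]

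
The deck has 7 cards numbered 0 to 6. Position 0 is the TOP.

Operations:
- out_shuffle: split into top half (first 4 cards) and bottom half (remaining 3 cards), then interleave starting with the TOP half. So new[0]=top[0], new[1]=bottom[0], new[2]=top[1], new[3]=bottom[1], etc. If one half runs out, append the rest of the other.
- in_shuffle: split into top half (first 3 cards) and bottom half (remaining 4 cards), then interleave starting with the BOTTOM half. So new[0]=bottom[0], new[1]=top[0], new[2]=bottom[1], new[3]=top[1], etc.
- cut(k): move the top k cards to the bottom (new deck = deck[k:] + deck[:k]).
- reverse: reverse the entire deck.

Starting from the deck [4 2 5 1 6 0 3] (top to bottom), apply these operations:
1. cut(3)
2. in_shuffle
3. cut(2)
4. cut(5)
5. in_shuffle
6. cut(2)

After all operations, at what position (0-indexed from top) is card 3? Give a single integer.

After op 1 (cut(3)): [1 6 0 3 4 2 5]
After op 2 (in_shuffle): [3 1 4 6 2 0 5]
After op 3 (cut(2)): [4 6 2 0 5 3 1]
After op 4 (cut(5)): [3 1 4 6 2 0 5]
After op 5 (in_shuffle): [6 3 2 1 0 4 5]
After op 6 (cut(2)): [2 1 0 4 5 6 3]
Card 3 is at position 6.

Answer: 6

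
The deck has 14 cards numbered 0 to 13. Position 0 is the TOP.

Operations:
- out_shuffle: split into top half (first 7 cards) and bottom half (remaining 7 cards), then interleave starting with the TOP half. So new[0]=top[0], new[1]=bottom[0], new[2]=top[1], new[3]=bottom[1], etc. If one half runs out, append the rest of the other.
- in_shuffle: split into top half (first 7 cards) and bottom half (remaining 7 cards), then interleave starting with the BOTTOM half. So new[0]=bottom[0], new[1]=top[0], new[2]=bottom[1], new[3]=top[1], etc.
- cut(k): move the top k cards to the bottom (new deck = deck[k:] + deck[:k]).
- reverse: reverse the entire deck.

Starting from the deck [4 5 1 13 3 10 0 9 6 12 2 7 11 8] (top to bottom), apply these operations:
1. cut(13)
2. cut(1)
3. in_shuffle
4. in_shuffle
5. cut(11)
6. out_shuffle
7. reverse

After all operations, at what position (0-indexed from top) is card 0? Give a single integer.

After op 1 (cut(13)): [8 4 5 1 13 3 10 0 9 6 12 2 7 11]
After op 2 (cut(1)): [4 5 1 13 3 10 0 9 6 12 2 7 11 8]
After op 3 (in_shuffle): [9 4 6 5 12 1 2 13 7 3 11 10 8 0]
After op 4 (in_shuffle): [13 9 7 4 3 6 11 5 10 12 8 1 0 2]
After op 5 (cut(11)): [1 0 2 13 9 7 4 3 6 11 5 10 12 8]
After op 6 (out_shuffle): [1 3 0 6 2 11 13 5 9 10 7 12 4 8]
After op 7 (reverse): [8 4 12 7 10 9 5 13 11 2 6 0 3 1]
Card 0 is at position 11.

Answer: 11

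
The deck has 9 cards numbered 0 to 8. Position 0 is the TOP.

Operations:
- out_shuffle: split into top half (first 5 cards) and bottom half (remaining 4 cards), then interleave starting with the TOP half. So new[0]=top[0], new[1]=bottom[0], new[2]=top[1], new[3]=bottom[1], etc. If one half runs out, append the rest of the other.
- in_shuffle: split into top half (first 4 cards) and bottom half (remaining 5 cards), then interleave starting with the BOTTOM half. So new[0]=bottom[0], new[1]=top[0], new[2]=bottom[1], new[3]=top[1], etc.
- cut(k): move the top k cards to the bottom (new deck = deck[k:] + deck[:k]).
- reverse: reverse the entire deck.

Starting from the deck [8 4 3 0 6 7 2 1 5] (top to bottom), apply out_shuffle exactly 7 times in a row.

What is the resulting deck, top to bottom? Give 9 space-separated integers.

After op 1 (out_shuffle): [8 7 4 2 3 1 0 5 6]
After op 2 (out_shuffle): [8 1 7 0 4 5 2 6 3]
After op 3 (out_shuffle): [8 5 1 2 7 6 0 3 4]
After op 4 (out_shuffle): [8 6 5 0 1 3 2 4 7]
After op 5 (out_shuffle): [8 3 6 2 5 4 0 7 1]
After op 6 (out_shuffle): [8 4 3 0 6 7 2 1 5]
After op 7 (out_shuffle): [8 7 4 2 3 1 0 5 6]

Answer: 8 7 4 2 3 1 0 5 6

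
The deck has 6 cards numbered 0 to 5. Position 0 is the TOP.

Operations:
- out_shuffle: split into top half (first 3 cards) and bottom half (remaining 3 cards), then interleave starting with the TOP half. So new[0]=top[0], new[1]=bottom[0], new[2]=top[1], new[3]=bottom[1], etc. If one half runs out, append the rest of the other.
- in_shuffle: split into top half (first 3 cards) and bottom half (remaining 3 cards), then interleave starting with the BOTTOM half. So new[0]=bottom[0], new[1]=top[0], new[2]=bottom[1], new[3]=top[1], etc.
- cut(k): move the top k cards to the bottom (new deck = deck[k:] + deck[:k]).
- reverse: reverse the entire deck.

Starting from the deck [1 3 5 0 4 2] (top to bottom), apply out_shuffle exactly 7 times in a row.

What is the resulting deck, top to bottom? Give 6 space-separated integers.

After op 1 (out_shuffle): [1 0 3 4 5 2]
After op 2 (out_shuffle): [1 4 0 5 3 2]
After op 3 (out_shuffle): [1 5 4 3 0 2]
After op 4 (out_shuffle): [1 3 5 0 4 2]
After op 5 (out_shuffle): [1 0 3 4 5 2]
After op 6 (out_shuffle): [1 4 0 5 3 2]
After op 7 (out_shuffle): [1 5 4 3 0 2]

Answer: 1 5 4 3 0 2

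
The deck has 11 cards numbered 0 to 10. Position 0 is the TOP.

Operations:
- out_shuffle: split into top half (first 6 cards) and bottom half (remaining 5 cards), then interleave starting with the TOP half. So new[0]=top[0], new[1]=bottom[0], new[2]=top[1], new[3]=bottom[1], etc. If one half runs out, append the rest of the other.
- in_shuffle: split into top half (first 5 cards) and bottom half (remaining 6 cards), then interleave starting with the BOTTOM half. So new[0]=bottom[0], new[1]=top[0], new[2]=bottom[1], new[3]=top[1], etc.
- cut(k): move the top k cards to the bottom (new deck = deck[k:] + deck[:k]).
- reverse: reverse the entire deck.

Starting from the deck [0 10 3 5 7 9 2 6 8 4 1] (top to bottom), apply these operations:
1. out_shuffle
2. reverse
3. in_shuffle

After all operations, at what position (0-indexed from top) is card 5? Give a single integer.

After op 1 (out_shuffle): [0 2 10 6 3 8 5 4 7 1 9]
After op 2 (reverse): [9 1 7 4 5 8 3 6 10 2 0]
After op 3 (in_shuffle): [8 9 3 1 6 7 10 4 2 5 0]
Card 5 is at position 9.

Answer: 9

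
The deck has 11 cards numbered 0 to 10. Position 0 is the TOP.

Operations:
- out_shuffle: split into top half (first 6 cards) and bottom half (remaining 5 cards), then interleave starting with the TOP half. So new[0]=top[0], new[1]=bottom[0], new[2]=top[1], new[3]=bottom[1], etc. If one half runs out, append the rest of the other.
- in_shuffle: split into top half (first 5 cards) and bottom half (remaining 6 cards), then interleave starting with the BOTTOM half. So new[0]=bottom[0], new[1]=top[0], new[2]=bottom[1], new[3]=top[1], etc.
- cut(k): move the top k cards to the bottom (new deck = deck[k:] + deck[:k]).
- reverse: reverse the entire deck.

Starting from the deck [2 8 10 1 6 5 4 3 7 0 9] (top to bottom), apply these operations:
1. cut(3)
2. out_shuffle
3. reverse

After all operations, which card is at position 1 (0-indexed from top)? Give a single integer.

After op 1 (cut(3)): [1 6 5 4 3 7 0 9 2 8 10]
After op 2 (out_shuffle): [1 0 6 9 5 2 4 8 3 10 7]
After op 3 (reverse): [7 10 3 8 4 2 5 9 6 0 1]
Position 1: card 10.

Answer: 10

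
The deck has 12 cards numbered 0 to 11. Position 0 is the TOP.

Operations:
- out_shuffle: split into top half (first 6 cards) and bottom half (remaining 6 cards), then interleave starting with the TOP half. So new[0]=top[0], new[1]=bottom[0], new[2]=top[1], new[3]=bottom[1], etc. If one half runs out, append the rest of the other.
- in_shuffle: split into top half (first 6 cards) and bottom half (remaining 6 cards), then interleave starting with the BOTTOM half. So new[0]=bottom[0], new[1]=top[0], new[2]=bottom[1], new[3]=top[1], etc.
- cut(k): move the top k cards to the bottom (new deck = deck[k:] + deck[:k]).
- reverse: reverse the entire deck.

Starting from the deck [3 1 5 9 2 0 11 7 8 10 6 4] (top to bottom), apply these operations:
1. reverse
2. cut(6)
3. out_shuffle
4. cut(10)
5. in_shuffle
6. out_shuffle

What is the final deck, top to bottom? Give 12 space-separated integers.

Answer: 9 8 3 4 10 1 11 2 5 7 0 6

Derivation:
After op 1 (reverse): [4 6 10 8 7 11 0 2 9 5 1 3]
After op 2 (cut(6)): [0 2 9 5 1 3 4 6 10 8 7 11]
After op 3 (out_shuffle): [0 4 2 6 9 10 5 8 1 7 3 11]
After op 4 (cut(10)): [3 11 0 4 2 6 9 10 5 8 1 7]
After op 5 (in_shuffle): [9 3 10 11 5 0 8 4 1 2 7 6]
After op 6 (out_shuffle): [9 8 3 4 10 1 11 2 5 7 0 6]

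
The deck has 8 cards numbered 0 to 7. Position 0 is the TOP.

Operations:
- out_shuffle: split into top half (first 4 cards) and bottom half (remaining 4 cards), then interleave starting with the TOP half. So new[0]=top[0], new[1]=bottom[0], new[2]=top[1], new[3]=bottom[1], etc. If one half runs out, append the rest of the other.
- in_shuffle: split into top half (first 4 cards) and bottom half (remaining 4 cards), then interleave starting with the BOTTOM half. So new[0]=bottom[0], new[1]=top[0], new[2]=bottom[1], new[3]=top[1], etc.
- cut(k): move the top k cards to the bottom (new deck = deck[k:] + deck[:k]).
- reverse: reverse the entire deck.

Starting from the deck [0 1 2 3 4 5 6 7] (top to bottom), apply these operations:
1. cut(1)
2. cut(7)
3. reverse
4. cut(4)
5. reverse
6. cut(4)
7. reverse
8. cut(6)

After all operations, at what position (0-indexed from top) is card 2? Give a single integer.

After op 1 (cut(1)): [1 2 3 4 5 6 7 0]
After op 2 (cut(7)): [0 1 2 3 4 5 6 7]
After op 3 (reverse): [7 6 5 4 3 2 1 0]
After op 4 (cut(4)): [3 2 1 0 7 6 5 4]
After op 5 (reverse): [4 5 6 7 0 1 2 3]
After op 6 (cut(4)): [0 1 2 3 4 5 6 7]
After op 7 (reverse): [7 6 5 4 3 2 1 0]
After op 8 (cut(6)): [1 0 7 6 5 4 3 2]
Card 2 is at position 7.

Answer: 7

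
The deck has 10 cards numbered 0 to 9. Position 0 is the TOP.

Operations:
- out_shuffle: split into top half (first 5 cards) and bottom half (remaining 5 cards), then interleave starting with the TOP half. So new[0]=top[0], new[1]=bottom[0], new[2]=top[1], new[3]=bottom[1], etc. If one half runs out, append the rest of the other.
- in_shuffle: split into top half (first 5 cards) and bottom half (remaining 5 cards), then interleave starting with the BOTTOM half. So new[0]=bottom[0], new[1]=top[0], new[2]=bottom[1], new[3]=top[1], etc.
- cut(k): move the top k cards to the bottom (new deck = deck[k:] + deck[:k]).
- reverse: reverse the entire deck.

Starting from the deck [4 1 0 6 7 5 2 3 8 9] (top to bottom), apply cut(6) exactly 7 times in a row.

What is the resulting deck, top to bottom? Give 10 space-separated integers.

After op 1 (cut(6)): [2 3 8 9 4 1 0 6 7 5]
After op 2 (cut(6)): [0 6 7 5 2 3 8 9 4 1]
After op 3 (cut(6)): [8 9 4 1 0 6 7 5 2 3]
After op 4 (cut(6)): [7 5 2 3 8 9 4 1 0 6]
After op 5 (cut(6)): [4 1 0 6 7 5 2 3 8 9]
After op 6 (cut(6)): [2 3 8 9 4 1 0 6 7 5]
After op 7 (cut(6)): [0 6 7 5 2 3 8 9 4 1]

Answer: 0 6 7 5 2 3 8 9 4 1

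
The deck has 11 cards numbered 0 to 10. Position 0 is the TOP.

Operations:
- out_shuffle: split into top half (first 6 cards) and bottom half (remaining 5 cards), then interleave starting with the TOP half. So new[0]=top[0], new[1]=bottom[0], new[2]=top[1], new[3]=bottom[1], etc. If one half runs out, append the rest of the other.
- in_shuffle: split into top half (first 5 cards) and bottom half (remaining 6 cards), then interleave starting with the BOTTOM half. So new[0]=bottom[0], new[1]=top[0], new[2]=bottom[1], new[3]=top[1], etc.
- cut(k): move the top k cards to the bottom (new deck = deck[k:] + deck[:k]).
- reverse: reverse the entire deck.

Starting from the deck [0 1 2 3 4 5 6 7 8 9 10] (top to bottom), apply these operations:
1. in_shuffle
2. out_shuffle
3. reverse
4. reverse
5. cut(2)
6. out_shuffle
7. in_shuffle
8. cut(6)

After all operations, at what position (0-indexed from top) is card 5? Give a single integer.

After op 1 (in_shuffle): [5 0 6 1 7 2 8 3 9 4 10]
After op 2 (out_shuffle): [5 8 0 3 6 9 1 4 7 10 2]
After op 3 (reverse): [2 10 7 4 1 9 6 3 0 8 5]
After op 4 (reverse): [5 8 0 3 6 9 1 4 7 10 2]
After op 5 (cut(2)): [0 3 6 9 1 4 7 10 2 5 8]
After op 6 (out_shuffle): [0 7 3 10 6 2 9 5 1 8 4]
After op 7 (in_shuffle): [2 0 9 7 5 3 1 10 8 6 4]
After op 8 (cut(6)): [1 10 8 6 4 2 0 9 7 5 3]
Card 5 is at position 9.

Answer: 9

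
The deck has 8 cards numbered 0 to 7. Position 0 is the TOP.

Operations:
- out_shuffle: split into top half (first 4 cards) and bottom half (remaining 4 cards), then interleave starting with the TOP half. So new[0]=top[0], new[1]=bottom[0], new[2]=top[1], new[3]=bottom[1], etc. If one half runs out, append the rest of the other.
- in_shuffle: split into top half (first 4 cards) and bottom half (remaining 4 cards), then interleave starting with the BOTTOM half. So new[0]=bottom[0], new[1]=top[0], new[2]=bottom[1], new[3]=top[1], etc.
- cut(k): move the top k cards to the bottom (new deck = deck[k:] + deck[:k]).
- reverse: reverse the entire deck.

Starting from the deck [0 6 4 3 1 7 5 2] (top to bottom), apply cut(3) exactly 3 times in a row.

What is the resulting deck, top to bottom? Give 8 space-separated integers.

After op 1 (cut(3)): [3 1 7 5 2 0 6 4]
After op 2 (cut(3)): [5 2 0 6 4 3 1 7]
After op 3 (cut(3)): [6 4 3 1 7 5 2 0]

Answer: 6 4 3 1 7 5 2 0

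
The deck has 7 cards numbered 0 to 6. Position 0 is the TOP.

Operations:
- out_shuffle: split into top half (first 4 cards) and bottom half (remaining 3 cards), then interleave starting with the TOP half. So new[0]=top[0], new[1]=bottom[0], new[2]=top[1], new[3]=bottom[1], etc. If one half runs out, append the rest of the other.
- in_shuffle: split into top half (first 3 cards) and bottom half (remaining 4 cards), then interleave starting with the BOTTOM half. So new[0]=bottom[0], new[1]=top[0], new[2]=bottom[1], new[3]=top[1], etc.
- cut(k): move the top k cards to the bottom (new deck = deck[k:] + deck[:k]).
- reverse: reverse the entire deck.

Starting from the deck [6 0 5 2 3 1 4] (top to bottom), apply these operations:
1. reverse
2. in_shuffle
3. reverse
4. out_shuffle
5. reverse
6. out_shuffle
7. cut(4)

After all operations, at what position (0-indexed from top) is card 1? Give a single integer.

After op 1 (reverse): [4 1 3 2 5 0 6]
After op 2 (in_shuffle): [2 4 5 1 0 3 6]
After op 3 (reverse): [6 3 0 1 5 4 2]
After op 4 (out_shuffle): [6 5 3 4 0 2 1]
After op 5 (reverse): [1 2 0 4 3 5 6]
After op 6 (out_shuffle): [1 3 2 5 0 6 4]
After op 7 (cut(4)): [0 6 4 1 3 2 5]
Card 1 is at position 3.

Answer: 3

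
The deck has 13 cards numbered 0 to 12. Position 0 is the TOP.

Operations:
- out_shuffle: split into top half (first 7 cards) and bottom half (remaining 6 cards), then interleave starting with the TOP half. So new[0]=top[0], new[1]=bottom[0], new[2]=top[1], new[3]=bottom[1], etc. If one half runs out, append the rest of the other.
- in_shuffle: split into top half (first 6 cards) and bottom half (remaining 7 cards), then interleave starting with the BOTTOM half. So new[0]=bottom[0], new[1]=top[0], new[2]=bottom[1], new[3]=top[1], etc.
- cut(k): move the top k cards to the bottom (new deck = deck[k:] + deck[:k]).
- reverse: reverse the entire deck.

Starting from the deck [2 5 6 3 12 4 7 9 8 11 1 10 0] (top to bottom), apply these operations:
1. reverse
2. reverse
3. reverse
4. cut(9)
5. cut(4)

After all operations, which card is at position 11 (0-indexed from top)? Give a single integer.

Answer: 5

Derivation:
After op 1 (reverse): [0 10 1 11 8 9 7 4 12 3 6 5 2]
After op 2 (reverse): [2 5 6 3 12 4 7 9 8 11 1 10 0]
After op 3 (reverse): [0 10 1 11 8 9 7 4 12 3 6 5 2]
After op 4 (cut(9)): [3 6 5 2 0 10 1 11 8 9 7 4 12]
After op 5 (cut(4)): [0 10 1 11 8 9 7 4 12 3 6 5 2]
Position 11: card 5.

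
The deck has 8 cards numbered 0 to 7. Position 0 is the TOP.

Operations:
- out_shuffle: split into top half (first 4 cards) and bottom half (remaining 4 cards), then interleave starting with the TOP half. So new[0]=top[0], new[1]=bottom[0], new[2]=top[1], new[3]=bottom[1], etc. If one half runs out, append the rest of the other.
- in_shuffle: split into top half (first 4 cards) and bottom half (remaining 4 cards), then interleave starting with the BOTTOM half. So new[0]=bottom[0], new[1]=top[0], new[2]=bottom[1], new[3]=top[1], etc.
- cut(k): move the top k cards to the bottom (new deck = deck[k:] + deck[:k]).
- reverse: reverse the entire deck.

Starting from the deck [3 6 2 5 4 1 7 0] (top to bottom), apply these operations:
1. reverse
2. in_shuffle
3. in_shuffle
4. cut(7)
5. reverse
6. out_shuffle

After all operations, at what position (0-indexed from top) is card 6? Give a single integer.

After op 1 (reverse): [0 7 1 4 5 2 6 3]
After op 2 (in_shuffle): [5 0 2 7 6 1 3 4]
After op 3 (in_shuffle): [6 5 1 0 3 2 4 7]
After op 4 (cut(7)): [7 6 5 1 0 3 2 4]
After op 5 (reverse): [4 2 3 0 1 5 6 7]
After op 6 (out_shuffle): [4 1 2 5 3 6 0 7]
Card 6 is at position 5.

Answer: 5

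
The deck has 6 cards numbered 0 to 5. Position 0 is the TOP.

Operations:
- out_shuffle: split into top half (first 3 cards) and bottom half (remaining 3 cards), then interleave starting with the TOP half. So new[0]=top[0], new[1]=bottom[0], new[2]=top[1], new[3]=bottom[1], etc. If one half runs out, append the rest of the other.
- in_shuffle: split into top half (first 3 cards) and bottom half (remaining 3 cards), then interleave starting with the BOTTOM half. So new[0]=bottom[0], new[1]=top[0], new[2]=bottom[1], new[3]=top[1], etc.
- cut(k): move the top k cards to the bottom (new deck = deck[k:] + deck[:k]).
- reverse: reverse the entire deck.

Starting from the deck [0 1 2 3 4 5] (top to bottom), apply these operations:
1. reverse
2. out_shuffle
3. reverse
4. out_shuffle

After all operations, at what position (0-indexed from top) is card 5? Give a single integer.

After op 1 (reverse): [5 4 3 2 1 0]
After op 2 (out_shuffle): [5 2 4 1 3 0]
After op 3 (reverse): [0 3 1 4 2 5]
After op 4 (out_shuffle): [0 4 3 2 1 5]
Card 5 is at position 5.

Answer: 5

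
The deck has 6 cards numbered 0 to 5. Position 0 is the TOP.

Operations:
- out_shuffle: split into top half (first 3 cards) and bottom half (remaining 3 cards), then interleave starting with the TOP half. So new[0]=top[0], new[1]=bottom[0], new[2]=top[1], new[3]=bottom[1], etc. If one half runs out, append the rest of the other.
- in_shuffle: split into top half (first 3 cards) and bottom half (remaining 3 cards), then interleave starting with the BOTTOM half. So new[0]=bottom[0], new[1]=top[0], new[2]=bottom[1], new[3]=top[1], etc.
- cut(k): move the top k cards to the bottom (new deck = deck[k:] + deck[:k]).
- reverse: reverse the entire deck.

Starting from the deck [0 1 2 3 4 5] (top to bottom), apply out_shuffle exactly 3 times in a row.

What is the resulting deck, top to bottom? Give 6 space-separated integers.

Answer: 0 2 4 1 3 5

Derivation:
After op 1 (out_shuffle): [0 3 1 4 2 5]
After op 2 (out_shuffle): [0 4 3 2 1 5]
After op 3 (out_shuffle): [0 2 4 1 3 5]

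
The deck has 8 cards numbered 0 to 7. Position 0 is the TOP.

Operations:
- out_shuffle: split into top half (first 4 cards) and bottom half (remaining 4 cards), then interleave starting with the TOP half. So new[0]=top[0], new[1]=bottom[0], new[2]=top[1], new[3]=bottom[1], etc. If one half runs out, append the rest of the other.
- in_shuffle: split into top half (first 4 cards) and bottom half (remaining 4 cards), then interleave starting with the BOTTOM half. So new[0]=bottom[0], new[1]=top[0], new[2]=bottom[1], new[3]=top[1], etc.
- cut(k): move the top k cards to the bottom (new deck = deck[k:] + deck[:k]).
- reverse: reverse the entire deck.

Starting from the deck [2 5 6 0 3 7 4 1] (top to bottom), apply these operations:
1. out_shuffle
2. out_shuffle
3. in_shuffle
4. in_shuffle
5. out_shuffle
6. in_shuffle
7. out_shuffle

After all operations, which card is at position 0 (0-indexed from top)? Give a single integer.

Answer: 3

Derivation:
After op 1 (out_shuffle): [2 3 5 7 6 4 0 1]
After op 2 (out_shuffle): [2 6 3 4 5 0 7 1]
After op 3 (in_shuffle): [5 2 0 6 7 3 1 4]
After op 4 (in_shuffle): [7 5 3 2 1 0 4 6]
After op 5 (out_shuffle): [7 1 5 0 3 4 2 6]
After op 6 (in_shuffle): [3 7 4 1 2 5 6 0]
After op 7 (out_shuffle): [3 2 7 5 4 6 1 0]
Position 0: card 3.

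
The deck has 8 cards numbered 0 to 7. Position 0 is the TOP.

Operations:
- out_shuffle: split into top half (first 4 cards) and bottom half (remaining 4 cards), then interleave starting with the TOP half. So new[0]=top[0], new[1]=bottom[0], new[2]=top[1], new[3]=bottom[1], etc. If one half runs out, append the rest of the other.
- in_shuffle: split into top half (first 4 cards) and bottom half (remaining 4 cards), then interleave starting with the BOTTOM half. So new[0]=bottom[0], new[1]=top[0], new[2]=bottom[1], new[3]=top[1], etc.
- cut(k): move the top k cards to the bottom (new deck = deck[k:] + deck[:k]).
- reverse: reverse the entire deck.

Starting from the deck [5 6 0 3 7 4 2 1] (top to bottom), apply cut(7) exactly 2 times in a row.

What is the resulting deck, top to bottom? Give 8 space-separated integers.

Answer: 2 1 5 6 0 3 7 4

Derivation:
After op 1 (cut(7)): [1 5 6 0 3 7 4 2]
After op 2 (cut(7)): [2 1 5 6 0 3 7 4]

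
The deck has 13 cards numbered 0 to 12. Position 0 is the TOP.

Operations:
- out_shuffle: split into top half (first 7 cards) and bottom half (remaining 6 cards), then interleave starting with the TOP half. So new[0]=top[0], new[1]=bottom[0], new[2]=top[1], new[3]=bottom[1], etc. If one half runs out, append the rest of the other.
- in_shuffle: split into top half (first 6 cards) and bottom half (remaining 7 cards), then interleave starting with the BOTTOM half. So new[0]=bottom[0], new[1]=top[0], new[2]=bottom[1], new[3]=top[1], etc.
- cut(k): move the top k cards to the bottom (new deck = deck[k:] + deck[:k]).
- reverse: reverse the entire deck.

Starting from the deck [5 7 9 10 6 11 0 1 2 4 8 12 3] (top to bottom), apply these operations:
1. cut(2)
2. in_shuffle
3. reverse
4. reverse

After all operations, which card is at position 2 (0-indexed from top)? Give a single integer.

After op 1 (cut(2)): [9 10 6 11 0 1 2 4 8 12 3 5 7]
After op 2 (in_shuffle): [2 9 4 10 8 6 12 11 3 0 5 1 7]
After op 3 (reverse): [7 1 5 0 3 11 12 6 8 10 4 9 2]
After op 4 (reverse): [2 9 4 10 8 6 12 11 3 0 5 1 7]
Position 2: card 4.

Answer: 4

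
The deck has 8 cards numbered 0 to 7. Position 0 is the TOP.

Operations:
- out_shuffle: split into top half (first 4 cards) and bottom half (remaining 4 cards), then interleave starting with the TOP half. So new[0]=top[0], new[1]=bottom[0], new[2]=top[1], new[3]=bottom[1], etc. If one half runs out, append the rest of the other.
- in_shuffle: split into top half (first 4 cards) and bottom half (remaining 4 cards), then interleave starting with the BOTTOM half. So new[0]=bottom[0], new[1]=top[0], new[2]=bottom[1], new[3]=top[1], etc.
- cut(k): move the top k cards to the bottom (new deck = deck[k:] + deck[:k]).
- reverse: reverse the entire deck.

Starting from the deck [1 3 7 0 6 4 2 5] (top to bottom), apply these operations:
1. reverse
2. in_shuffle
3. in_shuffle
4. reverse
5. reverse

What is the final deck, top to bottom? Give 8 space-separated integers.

After op 1 (reverse): [5 2 4 6 0 7 3 1]
After op 2 (in_shuffle): [0 5 7 2 3 4 1 6]
After op 3 (in_shuffle): [3 0 4 5 1 7 6 2]
After op 4 (reverse): [2 6 7 1 5 4 0 3]
After op 5 (reverse): [3 0 4 5 1 7 6 2]

Answer: 3 0 4 5 1 7 6 2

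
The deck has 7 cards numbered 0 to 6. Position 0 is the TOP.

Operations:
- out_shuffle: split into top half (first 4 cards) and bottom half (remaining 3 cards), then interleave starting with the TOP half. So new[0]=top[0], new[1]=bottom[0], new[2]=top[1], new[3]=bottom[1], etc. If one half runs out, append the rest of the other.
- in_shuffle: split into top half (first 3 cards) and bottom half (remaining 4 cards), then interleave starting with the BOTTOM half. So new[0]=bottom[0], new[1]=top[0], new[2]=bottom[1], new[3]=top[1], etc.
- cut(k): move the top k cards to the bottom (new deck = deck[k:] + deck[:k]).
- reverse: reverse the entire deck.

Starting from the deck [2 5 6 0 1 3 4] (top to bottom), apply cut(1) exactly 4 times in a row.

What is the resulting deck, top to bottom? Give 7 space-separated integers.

Answer: 1 3 4 2 5 6 0

Derivation:
After op 1 (cut(1)): [5 6 0 1 3 4 2]
After op 2 (cut(1)): [6 0 1 3 4 2 5]
After op 3 (cut(1)): [0 1 3 4 2 5 6]
After op 4 (cut(1)): [1 3 4 2 5 6 0]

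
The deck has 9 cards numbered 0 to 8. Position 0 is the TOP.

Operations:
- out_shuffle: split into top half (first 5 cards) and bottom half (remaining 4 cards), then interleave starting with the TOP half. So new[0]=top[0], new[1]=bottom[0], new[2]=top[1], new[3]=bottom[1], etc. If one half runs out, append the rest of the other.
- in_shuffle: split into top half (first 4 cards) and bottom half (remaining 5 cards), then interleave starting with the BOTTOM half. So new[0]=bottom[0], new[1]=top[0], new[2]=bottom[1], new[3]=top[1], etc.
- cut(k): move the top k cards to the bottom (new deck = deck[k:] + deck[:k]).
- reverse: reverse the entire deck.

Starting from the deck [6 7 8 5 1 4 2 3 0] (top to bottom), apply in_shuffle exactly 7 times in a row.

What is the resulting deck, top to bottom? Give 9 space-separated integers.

After op 1 (in_shuffle): [1 6 4 7 2 8 3 5 0]
After op 2 (in_shuffle): [2 1 8 6 3 4 5 7 0]
After op 3 (in_shuffle): [3 2 4 1 5 8 7 6 0]
After op 4 (in_shuffle): [5 3 8 2 7 4 6 1 0]
After op 5 (in_shuffle): [7 5 4 3 6 8 1 2 0]
After op 6 (in_shuffle): [6 7 8 5 1 4 2 3 0]
After op 7 (in_shuffle): [1 6 4 7 2 8 3 5 0]

Answer: 1 6 4 7 2 8 3 5 0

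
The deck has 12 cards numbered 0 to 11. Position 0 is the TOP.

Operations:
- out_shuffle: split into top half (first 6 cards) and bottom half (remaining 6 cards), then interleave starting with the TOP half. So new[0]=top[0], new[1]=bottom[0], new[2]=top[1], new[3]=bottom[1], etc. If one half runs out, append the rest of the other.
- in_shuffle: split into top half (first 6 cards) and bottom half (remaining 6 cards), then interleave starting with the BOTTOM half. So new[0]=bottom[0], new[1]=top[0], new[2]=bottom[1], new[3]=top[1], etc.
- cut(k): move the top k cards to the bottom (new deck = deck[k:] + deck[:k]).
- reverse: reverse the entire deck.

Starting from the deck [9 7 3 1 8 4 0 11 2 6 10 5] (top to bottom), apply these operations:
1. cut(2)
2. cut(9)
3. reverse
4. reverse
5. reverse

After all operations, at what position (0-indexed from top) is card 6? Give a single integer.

Answer: 1

Derivation:
After op 1 (cut(2)): [3 1 8 4 0 11 2 6 10 5 9 7]
After op 2 (cut(9)): [5 9 7 3 1 8 4 0 11 2 6 10]
After op 3 (reverse): [10 6 2 11 0 4 8 1 3 7 9 5]
After op 4 (reverse): [5 9 7 3 1 8 4 0 11 2 6 10]
After op 5 (reverse): [10 6 2 11 0 4 8 1 3 7 9 5]
Card 6 is at position 1.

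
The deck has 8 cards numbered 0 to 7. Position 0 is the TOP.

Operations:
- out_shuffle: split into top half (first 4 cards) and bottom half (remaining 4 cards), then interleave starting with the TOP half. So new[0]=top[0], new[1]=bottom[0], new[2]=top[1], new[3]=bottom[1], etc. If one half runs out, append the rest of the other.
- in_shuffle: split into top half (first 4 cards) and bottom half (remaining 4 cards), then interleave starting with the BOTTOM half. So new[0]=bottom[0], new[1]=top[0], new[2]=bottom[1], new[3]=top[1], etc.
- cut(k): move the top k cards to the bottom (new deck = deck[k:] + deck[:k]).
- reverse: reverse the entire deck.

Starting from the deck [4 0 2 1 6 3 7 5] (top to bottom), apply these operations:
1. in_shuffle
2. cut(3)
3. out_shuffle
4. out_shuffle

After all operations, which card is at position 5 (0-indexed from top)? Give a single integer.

After op 1 (in_shuffle): [6 4 3 0 7 2 5 1]
After op 2 (cut(3)): [0 7 2 5 1 6 4 3]
After op 3 (out_shuffle): [0 1 7 6 2 4 5 3]
After op 4 (out_shuffle): [0 2 1 4 7 5 6 3]
Position 5: card 5.

Answer: 5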